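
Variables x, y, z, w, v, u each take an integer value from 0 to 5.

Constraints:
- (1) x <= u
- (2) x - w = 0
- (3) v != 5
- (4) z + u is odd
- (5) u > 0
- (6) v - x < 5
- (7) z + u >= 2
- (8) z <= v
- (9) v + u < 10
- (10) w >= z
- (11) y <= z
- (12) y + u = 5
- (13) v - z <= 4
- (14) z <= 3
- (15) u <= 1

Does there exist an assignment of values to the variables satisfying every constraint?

Unsatisfiable

From constraints 11 and 14: y ≤ z ≤ 3. From constraint 15: u ≤ 1. Hence y + u ≤ 4. But constraint 12 requires y + u = 5, and 5 > 4. Contradiction.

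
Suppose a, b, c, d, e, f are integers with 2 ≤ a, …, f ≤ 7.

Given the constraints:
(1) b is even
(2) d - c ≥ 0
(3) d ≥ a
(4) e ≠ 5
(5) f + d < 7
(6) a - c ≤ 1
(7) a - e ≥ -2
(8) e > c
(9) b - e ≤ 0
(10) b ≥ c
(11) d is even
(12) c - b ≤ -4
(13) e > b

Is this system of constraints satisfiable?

Constraints 6, 7, 9, and 12 give a − e ≥ -2, e − b ≥ 0, b − c ≥ 4, c − a ≥ -1.
Adding all 4 inequalities: the left sides telescope to 0, and the right sides sum to (-2) + 0 + 4 + (-1) = 1. So 0 ≥ 1, which is false.

Unsatisfiable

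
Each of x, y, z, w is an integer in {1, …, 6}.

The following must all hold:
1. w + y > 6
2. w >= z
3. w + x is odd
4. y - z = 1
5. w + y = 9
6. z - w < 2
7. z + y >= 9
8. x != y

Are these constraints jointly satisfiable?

Satisfiable

Take x = 1, y = 5, z = 4, w = 4. Then constraint 1: w + y = 9; constraint 4: y - z = 1; constraint 5: w + y = 9, and every other listed constraint is also met.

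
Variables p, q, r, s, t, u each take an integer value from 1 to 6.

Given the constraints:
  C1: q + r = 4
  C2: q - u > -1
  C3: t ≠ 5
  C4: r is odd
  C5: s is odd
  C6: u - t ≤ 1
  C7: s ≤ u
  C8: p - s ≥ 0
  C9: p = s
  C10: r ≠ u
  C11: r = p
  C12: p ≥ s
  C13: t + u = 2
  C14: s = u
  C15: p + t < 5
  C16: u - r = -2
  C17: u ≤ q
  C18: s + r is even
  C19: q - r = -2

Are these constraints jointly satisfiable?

From constraints 9, 11, and 14, r = p = s = u, so r = u. But constraint 10 says r ≠ u. Contradiction.

Unsatisfiable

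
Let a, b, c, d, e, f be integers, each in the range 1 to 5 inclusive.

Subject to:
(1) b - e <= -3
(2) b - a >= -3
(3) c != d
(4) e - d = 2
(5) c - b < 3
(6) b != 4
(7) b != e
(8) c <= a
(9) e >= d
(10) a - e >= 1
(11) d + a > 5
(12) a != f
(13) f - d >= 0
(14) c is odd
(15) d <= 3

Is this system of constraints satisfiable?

Constraints 1, 2, and 10 give b − a ≥ -3, a − e ≥ 1, e − b ≥ 3.
Adding all 3 inequalities: the left sides telescope to 0, and the right sides sum to (-3) + 1 + 3 = 1. So 0 ≥ 1, which is false.

Unsatisfiable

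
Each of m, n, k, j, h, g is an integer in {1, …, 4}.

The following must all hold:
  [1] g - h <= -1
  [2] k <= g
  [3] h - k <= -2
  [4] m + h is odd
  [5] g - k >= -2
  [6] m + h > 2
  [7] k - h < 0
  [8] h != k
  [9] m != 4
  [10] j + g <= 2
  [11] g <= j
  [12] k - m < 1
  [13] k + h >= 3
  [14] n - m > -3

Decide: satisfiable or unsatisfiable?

Constraints 1, 3, and 5 give k − h ≥ 2, h − g ≥ 1, g − k ≥ -2.
Adding all 3 inequalities: the left sides telescope to 0, and the right sides sum to 2 + 1 + (-2) = 1. So 0 ≥ 1, which is false.

Unsatisfiable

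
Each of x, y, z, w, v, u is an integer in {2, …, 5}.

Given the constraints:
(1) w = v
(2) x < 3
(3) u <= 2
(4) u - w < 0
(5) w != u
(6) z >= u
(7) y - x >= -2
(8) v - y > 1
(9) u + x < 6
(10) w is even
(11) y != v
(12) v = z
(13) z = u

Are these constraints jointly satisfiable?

From constraints 1, 12, and 13, w = v = z = u, so w = u. But constraint 5 says w ≠ u. Contradiction.

Unsatisfiable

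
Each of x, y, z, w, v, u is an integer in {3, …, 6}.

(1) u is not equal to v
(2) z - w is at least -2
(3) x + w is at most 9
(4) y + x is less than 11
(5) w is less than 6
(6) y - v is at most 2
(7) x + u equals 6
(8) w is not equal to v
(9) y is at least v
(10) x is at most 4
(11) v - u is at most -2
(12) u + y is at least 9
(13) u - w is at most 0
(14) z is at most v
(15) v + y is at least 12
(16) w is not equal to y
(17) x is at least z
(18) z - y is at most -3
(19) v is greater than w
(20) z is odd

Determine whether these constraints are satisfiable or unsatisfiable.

Unsatisfiable

Constraints 2, 6, 11, 13, and 18 give z − w ≥ -2, w − u ≥ 0, u − v ≥ 2, v − y ≥ -2, y − z ≥ 3.
Adding all 5 inequalities: the left sides telescope to 0, and the right sides sum to (-2) + 0 + 2 + (-2) + 3 = 1. So 0 ≥ 1, which is false.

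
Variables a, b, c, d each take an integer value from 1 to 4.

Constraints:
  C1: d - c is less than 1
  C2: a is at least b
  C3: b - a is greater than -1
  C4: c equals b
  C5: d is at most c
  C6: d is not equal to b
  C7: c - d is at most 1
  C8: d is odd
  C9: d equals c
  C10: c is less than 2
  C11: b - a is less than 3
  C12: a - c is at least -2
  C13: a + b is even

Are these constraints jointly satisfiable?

From constraints 4 and 9, d = c = b, so d = b. But constraint 6 says d ≠ b. Contradiction.

Unsatisfiable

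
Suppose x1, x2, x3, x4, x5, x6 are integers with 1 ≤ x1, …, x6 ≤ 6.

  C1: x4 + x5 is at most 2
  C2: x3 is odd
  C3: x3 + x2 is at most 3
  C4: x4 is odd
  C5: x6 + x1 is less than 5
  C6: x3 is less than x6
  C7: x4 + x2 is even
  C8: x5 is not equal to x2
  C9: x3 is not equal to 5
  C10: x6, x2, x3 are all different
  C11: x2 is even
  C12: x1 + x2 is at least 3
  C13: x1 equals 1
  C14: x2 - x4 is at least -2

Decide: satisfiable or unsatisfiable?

Constraint 4 makes x4 odd and constraint 11 makes x2 even, so x4 + x2 must be odd. Constraint 7 says x4 + x2 is even — contradiction.

Unsatisfiable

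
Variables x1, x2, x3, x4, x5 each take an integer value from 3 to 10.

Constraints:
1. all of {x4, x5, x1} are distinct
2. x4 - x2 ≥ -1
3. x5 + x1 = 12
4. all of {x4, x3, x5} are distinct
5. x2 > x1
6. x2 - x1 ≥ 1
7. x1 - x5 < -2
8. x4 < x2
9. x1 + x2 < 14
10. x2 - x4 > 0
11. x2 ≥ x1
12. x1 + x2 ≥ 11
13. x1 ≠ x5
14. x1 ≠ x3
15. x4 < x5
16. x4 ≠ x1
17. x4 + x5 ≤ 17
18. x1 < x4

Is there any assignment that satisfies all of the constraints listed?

Try x1 = 4, x2 = 7, x3 = 3, x4 = 6, x5 = 8.
Check constraint 2: x4 - x2 = -1; constraint 3: x5 + x1 = 12. The remaining constraints are straightforward to verify.

Satisfiable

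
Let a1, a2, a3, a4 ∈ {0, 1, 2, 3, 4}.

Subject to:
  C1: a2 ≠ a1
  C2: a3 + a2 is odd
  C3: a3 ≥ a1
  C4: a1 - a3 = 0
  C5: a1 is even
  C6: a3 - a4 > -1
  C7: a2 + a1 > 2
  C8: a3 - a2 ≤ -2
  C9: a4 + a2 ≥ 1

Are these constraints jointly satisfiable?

Satisfiable

The assignment a1 = 0, a2 = 3, a3 = 0, a4 = 0 works:
  constraint 4 holds since a1 - a3 = 0.
  constraint 6 holds since a3 - a4 = 0.
  constraint 7 holds since a2 + a1 = 3.
The rest check out directly.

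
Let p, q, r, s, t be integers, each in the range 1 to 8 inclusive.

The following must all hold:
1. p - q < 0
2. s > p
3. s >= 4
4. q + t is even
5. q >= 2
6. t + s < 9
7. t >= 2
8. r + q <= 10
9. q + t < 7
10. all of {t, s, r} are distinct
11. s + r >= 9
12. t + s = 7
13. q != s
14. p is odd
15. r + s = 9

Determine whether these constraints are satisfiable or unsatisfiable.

Try p = 1, q = 3, r = 5, s = 4, t = 3.
Check constraint 1: p - q = -2; constraint 6: t + s = 7; constraint 8: r + q = 8. The remaining constraints are straightforward to verify.

Satisfiable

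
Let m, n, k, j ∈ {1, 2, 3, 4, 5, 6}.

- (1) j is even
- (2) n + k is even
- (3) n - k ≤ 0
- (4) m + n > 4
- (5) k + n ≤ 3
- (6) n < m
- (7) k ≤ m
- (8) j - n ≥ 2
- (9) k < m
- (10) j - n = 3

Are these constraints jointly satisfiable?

One satisfying assignment is m = 6, n = 1, k = 1, j = 4.
For the less obvious constraints — constraint 3: n - k = 0; constraint 4: m + n = 7 — and the others hold by inspection.

Satisfiable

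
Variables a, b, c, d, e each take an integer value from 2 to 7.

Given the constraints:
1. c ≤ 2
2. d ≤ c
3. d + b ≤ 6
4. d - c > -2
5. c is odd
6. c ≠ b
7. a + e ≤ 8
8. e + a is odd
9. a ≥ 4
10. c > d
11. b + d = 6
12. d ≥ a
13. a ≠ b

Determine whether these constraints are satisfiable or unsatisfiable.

From constraints 9 and 12: d ≥ a and a ≥ 4, so d ≥ 4. From constraints 1 and 2: d ≤ c and c ≤ 2, so d ≤ 2. But 2 < 4, so no value of d works.

Unsatisfiable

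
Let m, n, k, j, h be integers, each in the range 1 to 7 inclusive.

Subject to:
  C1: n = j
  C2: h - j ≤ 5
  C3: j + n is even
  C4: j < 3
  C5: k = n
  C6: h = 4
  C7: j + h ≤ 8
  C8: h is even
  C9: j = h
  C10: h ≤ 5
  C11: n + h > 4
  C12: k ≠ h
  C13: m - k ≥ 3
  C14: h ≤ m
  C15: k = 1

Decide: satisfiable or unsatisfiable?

Constraint 15 fixes k = 1 and constraint 6 fixes h = 4. Constraints 1, 5, and 9 give k = n = j = h, so k = h. But 1 ≠ 4 — contradiction.

Unsatisfiable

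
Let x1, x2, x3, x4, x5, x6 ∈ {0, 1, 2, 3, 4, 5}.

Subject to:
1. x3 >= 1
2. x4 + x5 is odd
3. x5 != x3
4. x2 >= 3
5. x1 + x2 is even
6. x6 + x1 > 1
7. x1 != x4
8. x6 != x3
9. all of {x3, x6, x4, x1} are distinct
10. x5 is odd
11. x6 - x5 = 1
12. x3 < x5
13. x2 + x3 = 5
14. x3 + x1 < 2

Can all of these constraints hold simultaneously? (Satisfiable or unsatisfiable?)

Take x1 = 0, x2 = 4, x3 = 1, x4 = 2, x5 = 3, x6 = 4. Then constraint 6: x6 + x1 = 4; constraint 11: x6 - x5 = 1; constraint 13: x2 + x3 = 5, and every other listed constraint is also met.

Satisfiable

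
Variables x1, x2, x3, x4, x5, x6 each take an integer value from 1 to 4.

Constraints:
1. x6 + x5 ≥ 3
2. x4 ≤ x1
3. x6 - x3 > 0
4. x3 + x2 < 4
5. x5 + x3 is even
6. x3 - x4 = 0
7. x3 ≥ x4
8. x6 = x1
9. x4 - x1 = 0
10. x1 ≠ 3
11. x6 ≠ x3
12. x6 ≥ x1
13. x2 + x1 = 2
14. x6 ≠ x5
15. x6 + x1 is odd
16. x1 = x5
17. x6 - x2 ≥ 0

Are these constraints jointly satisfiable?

Unsatisfiable

From constraints 8 and 16, x6 = x1 = x5, so x6 = x5. But constraint 14 says x6 ≠ x5. Contradiction.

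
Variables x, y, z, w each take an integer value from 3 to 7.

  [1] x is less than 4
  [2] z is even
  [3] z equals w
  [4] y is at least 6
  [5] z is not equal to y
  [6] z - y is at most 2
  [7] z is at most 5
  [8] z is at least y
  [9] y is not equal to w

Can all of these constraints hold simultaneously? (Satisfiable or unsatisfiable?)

From constraint 4: y ≥ 6. From constraints 7 and 8: y ≤ z and z ≤ 5, so y ≤ 5. But 5 < 6, so no value of y works.

Unsatisfiable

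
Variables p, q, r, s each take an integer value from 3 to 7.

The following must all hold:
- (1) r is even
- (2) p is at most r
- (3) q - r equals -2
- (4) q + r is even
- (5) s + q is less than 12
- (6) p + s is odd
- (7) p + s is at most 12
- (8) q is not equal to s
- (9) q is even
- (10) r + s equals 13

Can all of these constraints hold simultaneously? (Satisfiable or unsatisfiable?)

Satisfiable

The assignment p = 4, q = 4, r = 6, s = 7 works:
  constraint 3 holds since q - r = -2.
  constraint 5 holds since s + q = 11.
The rest check out directly.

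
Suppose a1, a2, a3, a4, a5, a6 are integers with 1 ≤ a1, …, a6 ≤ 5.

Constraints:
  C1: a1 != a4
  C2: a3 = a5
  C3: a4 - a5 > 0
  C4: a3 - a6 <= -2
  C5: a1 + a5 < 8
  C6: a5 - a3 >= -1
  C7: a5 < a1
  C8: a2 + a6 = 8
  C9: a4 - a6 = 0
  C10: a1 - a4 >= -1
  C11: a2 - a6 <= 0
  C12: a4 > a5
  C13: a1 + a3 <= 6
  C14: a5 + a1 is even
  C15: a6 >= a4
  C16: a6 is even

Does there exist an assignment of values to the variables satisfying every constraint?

Try a1 = 5, a2 = 4, a3 = 1, a4 = 4, a5 = 1, a6 = 4.
Check constraint 3: a4 - a5 = 3; constraint 4: a3 - a6 = -3. The remaining constraints are straightforward to verify.

Satisfiable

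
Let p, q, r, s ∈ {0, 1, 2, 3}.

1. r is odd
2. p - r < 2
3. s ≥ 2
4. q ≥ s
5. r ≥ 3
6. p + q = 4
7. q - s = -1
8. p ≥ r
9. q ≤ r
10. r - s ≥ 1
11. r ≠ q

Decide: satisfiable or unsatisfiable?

From constraints 5 and 8: p ≥ r ≥ 3. From constraints 3 and 4: q ≥ s ≥ 2. Hence p + q ≥ 5. But constraint 6 requires p + q = 4, and 4 < 5. Contradiction.

Unsatisfiable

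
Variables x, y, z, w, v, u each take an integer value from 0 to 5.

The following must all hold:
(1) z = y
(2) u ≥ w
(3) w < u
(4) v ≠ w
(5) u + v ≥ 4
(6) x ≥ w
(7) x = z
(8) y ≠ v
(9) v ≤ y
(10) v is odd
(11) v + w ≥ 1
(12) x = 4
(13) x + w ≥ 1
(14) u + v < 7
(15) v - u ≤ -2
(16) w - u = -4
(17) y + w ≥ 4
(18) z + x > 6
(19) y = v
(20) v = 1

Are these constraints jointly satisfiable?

Constraint 12 fixes x = 4 and constraint 20 fixes v = 1. Constraints 1, 7, and 19 give x = z = y = v, so x = v. But 4 ≠ 1 — contradiction.

Unsatisfiable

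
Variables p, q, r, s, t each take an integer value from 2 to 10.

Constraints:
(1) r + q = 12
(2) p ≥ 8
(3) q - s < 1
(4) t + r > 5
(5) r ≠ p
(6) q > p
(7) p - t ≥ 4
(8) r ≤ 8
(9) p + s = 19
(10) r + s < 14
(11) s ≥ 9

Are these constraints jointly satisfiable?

Setting (p, q, r, s, t) = (9, 10, 2, 10, 5) satisfies everything: constraint 1: r + q = 12; constraint 3: q - s = 0, and the others follow.

Satisfiable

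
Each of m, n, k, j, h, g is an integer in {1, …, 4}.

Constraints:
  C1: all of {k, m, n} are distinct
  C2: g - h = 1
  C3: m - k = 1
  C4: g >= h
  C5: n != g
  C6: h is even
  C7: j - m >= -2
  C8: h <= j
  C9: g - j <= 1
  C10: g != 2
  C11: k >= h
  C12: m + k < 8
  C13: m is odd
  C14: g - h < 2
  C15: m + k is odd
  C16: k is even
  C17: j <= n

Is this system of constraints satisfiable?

Try m = 3, n = 4, k = 2, j = 2, h = 2, g = 3.
Check constraint 2: g - h = 1; constraint 3: m - k = 1; constraint 7: j - m = -1. The remaining constraints are straightforward to verify.

Satisfiable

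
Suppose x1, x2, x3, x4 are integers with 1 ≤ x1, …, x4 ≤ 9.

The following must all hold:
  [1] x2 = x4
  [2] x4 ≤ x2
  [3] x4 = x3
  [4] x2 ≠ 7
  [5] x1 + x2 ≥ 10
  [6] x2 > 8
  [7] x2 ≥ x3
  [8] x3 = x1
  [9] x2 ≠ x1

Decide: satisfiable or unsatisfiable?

From constraints 1, 3, and 8, x2 = x4 = x3 = x1, so x2 = x1. But constraint 9 says x2 ≠ x1. Contradiction.

Unsatisfiable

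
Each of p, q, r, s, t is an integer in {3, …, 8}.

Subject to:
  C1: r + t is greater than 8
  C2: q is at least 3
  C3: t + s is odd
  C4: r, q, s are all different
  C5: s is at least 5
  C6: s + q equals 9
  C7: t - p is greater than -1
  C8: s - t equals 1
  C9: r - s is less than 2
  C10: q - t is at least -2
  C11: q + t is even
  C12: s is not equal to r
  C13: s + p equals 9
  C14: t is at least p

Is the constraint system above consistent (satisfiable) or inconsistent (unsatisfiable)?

Satisfiable

Setting (p, q, r, s, t) = (4, 4, 6, 5, 4) satisfies everything: constraint 1: r + t = 10; constraint 6: s + q = 9, and the others follow.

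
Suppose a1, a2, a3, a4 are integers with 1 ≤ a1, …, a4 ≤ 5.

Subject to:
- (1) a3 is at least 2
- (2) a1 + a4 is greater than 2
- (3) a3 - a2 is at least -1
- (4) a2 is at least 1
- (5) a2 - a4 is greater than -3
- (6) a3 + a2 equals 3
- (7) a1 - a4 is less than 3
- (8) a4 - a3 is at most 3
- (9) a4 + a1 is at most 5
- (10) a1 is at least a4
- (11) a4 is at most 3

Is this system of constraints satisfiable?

Satisfiable

Try a1 = 2, a2 = 1, a3 = 2, a4 = 2.
Check constraint 2: a1 + a4 = 4; constraint 3: a3 - a2 = 1; constraint 5: a2 - a4 = -1. The remaining constraints are straightforward to verify.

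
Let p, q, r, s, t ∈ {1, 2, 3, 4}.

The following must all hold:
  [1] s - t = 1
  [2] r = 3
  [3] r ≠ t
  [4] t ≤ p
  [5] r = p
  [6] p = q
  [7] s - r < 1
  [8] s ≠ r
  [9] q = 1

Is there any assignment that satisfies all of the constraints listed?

Unsatisfiable

Constraint 2 fixes r = 3 and constraint 9 fixes q = 1. Constraints 5 and 6 give r = p = q, so r = q. But 3 ≠ 1 — contradiction.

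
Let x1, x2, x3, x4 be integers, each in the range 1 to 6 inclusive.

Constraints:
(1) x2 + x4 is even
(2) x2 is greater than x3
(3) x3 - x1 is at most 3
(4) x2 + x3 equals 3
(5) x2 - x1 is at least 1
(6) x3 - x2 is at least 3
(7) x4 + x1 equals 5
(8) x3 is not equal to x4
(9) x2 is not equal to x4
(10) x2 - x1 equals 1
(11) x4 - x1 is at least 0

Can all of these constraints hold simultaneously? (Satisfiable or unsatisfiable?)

Constraints 3, 5, and 6 give x1 − x3 ≥ -3, x3 − x2 ≥ 3, x2 − x1 ≥ 1.
Adding all 3 inequalities: the left sides telescope to 0, and the right sides sum to (-3) + 3 + 1 = 1. So 0 ≥ 1, which is false.

Unsatisfiable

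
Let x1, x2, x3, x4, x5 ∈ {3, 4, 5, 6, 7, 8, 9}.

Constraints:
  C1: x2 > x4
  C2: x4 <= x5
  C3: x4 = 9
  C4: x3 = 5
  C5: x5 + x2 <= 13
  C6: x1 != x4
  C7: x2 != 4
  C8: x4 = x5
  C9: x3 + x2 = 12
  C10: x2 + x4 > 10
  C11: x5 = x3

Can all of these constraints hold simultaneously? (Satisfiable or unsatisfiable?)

Unsatisfiable

Constraint 3 fixes x4 = 9 and constraint 4 fixes x3 = 5. Constraints 8 and 11 give x4 = x5 = x3, so x4 = x3. But 9 ≠ 5 — contradiction.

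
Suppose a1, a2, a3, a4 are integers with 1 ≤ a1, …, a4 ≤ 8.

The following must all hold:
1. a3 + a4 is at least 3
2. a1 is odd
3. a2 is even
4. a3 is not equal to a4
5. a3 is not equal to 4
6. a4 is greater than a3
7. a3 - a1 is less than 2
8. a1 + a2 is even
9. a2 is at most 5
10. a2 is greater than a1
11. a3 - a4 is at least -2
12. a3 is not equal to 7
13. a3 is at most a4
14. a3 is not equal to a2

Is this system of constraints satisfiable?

Unsatisfiable

Constraint 2 makes a1 odd and constraint 3 makes a2 even, so a1 + a2 must be odd. Constraint 8 says a1 + a2 is even — contradiction.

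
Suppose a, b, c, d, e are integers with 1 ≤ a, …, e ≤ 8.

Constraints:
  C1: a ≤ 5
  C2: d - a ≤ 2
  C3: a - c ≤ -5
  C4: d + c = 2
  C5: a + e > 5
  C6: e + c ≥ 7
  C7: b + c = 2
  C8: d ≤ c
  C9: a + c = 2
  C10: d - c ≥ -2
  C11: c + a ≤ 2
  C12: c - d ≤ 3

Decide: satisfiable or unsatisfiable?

Constraints 2, 3, and 10 give a − d ≥ -2, d − c ≥ -2, c − a ≥ 5.
Adding all 3 inequalities: the left sides telescope to 0, and the right sides sum to (-2) + (-2) + 5 = 1. So 0 ≥ 1, which is false.

Unsatisfiable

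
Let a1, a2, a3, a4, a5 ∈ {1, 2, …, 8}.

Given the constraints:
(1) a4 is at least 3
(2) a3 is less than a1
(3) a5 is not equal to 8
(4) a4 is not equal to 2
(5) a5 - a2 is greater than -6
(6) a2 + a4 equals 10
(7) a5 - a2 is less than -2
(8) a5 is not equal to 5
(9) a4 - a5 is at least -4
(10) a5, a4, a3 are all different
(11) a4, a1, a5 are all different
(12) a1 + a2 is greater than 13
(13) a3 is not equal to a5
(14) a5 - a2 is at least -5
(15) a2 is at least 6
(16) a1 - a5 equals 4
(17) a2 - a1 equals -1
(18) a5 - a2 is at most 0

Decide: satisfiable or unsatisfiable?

The assignment a1 = 8, a2 = 7, a3 = 7, a4 = 3, a5 = 4 works:
  constraint 5 holds since a5 - a2 = -3.
  constraint 6 holds since a2 + a4 = 10.
The rest check out directly.

Satisfiable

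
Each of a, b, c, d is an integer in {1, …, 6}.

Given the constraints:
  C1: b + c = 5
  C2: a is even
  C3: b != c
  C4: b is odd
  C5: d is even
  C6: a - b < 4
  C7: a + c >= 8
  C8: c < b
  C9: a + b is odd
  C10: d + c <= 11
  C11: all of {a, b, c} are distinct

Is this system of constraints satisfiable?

Take a = 6, b = 3, c = 2, d = 6. Then constraint 1: b + c = 5; constraint 6: a - b = 3; constraint 7: a + c = 8, and every other listed constraint is also met.

Satisfiable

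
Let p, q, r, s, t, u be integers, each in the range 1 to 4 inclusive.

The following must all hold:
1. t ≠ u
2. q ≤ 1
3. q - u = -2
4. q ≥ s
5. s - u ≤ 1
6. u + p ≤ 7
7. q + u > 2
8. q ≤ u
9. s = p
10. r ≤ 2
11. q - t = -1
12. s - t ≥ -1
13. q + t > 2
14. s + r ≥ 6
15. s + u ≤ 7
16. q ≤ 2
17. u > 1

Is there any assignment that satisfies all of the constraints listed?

Unsatisfiable

From constraints 4 and 16: s ≤ q ≤ 2. From constraint 10: r ≤ 2. Hence s + r ≤ 4. But constraint 14 requires s + r ≥ 6, and 6 > 4. Contradiction.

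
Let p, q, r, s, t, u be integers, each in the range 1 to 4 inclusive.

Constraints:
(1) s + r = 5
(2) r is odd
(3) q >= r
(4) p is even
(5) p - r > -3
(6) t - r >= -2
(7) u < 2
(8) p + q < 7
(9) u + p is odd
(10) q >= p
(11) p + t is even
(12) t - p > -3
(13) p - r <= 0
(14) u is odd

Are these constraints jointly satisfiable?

Setting (p, q, r, s, t, u) = (2, 3, 3, 2, 2, 1) satisfies everything: constraint 1: s + r = 5; constraint 5: p - r = -1, and the others follow.

Satisfiable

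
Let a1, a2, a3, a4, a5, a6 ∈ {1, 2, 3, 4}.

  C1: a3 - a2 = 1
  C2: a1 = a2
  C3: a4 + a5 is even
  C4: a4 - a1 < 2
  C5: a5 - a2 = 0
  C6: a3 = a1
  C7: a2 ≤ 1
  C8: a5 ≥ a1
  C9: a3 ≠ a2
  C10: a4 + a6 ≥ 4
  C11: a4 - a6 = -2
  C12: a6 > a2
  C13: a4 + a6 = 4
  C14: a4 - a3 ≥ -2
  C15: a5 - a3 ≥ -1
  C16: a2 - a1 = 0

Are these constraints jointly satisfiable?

Unsatisfiable

From constraints 2 and 6, a3 = a1 = a2, so a3 = a2. But constraint 9 says a3 ≠ a2. Contradiction.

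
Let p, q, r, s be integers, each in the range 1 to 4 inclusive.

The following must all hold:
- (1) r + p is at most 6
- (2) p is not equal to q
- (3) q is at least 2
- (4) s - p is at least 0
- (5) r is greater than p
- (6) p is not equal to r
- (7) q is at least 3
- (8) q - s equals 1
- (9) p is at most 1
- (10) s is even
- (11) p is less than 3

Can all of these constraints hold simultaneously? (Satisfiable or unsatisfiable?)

Satisfiable

The assignment p = 1, q = 3, r = 2, s = 2 works:
  constraint 1 holds since r + p = 3.
  constraint 4 holds since s - p = 1.
  constraint 8 holds since q - s = 1.
The rest check out directly.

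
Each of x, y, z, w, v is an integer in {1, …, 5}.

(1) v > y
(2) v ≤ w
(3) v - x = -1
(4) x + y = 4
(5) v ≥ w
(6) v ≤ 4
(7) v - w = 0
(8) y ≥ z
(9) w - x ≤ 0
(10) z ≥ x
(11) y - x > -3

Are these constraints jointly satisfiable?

Unsatisfiable

Constraints 1, 2, 8, 9, and 10 give v ≤ w, w ≤ x, x ≤ z, z ≤ y, y < v. Chaining: v ≤ w ≤ x ≤ z ≤ y < v, which forces v < v — impossible.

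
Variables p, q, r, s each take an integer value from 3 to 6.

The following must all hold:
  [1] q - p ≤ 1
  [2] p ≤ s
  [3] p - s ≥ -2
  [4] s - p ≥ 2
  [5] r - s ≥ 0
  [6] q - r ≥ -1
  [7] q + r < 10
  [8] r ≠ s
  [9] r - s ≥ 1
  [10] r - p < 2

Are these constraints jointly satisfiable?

Unsatisfiable

Constraints 1, 4, 6, and 9 give q − r ≥ -1, r − s ≥ 1, s − p ≥ 2, p − q ≥ -1.
Adding all 4 inequalities: the left sides telescope to 0, and the right sides sum to (-1) + 1 + 2 + (-1) = 1. So 0 ≥ 1, which is false.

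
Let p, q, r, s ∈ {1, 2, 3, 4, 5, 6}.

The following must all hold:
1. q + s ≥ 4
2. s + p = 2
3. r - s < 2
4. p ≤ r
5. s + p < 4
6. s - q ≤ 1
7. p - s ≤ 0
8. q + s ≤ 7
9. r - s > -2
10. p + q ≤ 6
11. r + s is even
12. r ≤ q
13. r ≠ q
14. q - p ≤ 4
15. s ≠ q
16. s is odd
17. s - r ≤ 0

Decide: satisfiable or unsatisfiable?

Satisfiable

Try p = 1, q = 3, r = 1, s = 1.
Check constraint 1: q + s = 4; constraint 2: s + p = 2; constraint 3: r - s = 0. The remaining constraints are straightforward to verify.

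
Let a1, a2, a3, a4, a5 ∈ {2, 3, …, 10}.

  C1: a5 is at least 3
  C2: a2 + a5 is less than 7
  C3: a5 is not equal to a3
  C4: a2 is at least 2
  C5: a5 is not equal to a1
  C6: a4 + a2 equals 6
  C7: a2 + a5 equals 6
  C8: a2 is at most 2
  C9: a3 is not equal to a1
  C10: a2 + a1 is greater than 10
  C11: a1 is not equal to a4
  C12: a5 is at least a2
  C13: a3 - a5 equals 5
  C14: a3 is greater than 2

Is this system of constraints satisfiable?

Try a1 = 10, a2 = 2, a3 = 9, a4 = 4, a5 = 4.
Check constraint 2: a2 + a5 = 6; constraint 6: a4 + a2 = 6; constraint 7: a2 + a5 = 6. The remaining constraints are straightforward to verify.

Satisfiable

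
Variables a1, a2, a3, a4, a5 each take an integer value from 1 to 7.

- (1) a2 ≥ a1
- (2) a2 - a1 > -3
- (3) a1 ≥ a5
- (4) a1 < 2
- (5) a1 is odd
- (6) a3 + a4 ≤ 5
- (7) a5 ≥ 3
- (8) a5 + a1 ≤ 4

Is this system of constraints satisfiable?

Unsatisfiable

From constraints 3 and 7: a1 ≥ a5 and a5 ≥ 3, so a1 ≥ 3. From constraint 4: a1 ≤ 1. But 1 < 3, so no value of a1 works.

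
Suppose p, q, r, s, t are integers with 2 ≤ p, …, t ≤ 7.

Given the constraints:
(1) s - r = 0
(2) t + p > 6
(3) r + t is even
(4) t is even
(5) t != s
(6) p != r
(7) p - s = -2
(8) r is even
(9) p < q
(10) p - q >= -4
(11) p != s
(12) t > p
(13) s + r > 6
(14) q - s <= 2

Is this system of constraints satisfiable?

Satisfiable

Try p = 2, q = 4, r = 4, s = 4, t = 6.
Check constraint 1: s - r = 0; constraint 2: t + p = 8. The remaining constraints are straightforward to verify.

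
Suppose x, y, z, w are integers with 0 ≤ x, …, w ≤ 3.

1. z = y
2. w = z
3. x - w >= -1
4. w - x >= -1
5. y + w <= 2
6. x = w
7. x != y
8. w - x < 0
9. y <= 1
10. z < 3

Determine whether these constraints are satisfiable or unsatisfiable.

From constraints 1, 2, and 6, x = w = z = y, so x = y. But constraint 7 says x ≠ y. Contradiction.

Unsatisfiable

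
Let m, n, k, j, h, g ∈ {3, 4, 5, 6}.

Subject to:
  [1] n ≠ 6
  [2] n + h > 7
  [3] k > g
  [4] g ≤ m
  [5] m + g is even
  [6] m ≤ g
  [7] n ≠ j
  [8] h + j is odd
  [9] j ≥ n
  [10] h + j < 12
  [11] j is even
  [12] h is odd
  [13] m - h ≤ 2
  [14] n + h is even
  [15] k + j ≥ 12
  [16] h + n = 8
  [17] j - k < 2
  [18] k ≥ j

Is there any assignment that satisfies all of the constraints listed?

Satisfiable

One satisfying assignment is m = 5, n = 5, k = 6, j = 6, h = 3, g = 5.
For the less obvious constraints — constraint 2: n + h = 8; constraint 10: h + j = 9; constraint 13: m - h = 2 — and the others hold by inspection.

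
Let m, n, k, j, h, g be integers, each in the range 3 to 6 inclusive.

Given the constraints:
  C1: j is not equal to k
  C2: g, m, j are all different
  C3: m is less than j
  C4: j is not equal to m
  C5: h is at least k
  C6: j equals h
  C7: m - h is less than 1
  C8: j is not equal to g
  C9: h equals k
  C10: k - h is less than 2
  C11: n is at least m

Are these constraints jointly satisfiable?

Unsatisfiable

From constraints 6 and 9, j = h = k, so j = k. But constraint 1 says j ≠ k. Contradiction.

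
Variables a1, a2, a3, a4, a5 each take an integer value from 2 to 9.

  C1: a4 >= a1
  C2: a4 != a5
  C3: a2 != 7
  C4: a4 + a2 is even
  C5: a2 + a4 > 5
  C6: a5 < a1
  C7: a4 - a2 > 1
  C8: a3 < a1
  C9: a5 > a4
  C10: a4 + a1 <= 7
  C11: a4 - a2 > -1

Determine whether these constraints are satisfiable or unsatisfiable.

Unsatisfiable

Constraints 1, 6, and 9 give a1 ≤ a4, a4 < a5, a5 < a1. Chaining: a1 ≤ a4 < a5 < a1, which forces a1 < a1 — impossible.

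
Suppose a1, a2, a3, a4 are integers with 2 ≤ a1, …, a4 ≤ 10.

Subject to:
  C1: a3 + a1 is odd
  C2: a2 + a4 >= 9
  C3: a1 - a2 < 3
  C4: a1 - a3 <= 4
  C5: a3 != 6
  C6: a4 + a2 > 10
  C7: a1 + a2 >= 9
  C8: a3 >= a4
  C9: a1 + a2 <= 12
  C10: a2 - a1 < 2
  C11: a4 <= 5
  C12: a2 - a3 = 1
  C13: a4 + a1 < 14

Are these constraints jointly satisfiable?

Setting (a1, a2, a3, a4) = (6, 6, 5, 5) satisfies everything: constraint 2: a2 + a4 = 11; constraint 3: a1 - a2 = 0; constraint 4: a1 - a3 = 1, and the others follow.

Satisfiable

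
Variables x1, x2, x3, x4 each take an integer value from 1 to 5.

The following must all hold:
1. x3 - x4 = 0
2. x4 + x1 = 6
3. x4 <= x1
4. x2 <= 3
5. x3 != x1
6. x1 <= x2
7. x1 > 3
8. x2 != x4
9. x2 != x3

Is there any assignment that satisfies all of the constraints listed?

From constraint 7: x1 ≥ 4. From constraints 4 and 6: x1 ≤ x2 and x2 ≤ 3, so x1 ≤ 3. But 3 < 4, so no value of x1 works.

Unsatisfiable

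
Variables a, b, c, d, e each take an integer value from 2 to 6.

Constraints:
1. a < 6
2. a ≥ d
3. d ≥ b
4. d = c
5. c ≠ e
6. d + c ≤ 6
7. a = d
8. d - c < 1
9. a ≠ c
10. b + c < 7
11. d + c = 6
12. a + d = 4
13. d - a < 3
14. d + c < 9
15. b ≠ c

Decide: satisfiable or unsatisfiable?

Unsatisfiable

From constraints 4 and 7, a = d = c, so a = c. But constraint 9 says a ≠ c. Contradiction.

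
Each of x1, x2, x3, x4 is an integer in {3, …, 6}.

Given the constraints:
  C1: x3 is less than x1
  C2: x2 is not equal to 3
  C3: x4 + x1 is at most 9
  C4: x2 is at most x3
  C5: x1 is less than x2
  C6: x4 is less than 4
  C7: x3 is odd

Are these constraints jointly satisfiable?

Unsatisfiable

Constraints 1, 4, and 5 give x1 < x2, x2 ≤ x3, x3 < x1. Chaining: x1 < x2 ≤ x3 < x1, which forces x1 < x1 — impossible.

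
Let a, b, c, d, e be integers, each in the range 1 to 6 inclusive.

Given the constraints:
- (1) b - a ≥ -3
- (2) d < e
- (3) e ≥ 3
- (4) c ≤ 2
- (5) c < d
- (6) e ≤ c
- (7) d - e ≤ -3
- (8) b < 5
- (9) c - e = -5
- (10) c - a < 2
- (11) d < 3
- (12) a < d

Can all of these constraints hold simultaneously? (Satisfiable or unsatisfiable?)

Unsatisfiable

From constraint 3: e ≥ 3. From constraints 4 and 6: e ≤ c and c ≤ 2, so e ≤ 2. But 2 < 3, so no value of e works.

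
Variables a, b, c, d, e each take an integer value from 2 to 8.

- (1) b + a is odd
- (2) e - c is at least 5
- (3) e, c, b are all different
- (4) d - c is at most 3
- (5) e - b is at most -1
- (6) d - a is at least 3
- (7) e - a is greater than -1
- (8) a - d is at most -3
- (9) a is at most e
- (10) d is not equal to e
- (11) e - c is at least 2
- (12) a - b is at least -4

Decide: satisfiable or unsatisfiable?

Unsatisfiable

Constraints 2, 4, 5, 6, and 12 give e − c ≥ 5, c − d ≥ -3, d − a ≥ 3, a − b ≥ -4, b − e ≥ 1.
Adding all 5 inequalities: the left sides telescope to 0, and the right sides sum to 5 + (-3) + 3 + (-4) + 1 = 2. So 0 ≥ 2, which is false.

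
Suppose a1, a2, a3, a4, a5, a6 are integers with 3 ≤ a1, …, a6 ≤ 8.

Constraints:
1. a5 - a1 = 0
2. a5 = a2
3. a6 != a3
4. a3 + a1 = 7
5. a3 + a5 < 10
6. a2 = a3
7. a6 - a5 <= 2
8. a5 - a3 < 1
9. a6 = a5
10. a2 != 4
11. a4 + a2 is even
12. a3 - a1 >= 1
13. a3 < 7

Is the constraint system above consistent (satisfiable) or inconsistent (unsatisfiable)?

From constraints 2, 6, and 9, a6 = a5 = a2 = a3, so a6 = a3. But constraint 3 says a6 ≠ a3. Contradiction.

Unsatisfiable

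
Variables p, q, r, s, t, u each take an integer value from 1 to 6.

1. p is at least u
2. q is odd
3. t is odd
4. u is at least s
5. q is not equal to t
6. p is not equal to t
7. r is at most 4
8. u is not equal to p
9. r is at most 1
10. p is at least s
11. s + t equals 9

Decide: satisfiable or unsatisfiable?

One satisfying assignment is p = 6, q = 1, r = 1, s = 4, t = 5, u = 5.
For the less obvious constraints — constraint 2: q = 1 is odd; constraint 3: t = 5 is odd; constraint 11: s + t = 9 — and the others hold by inspection.

Satisfiable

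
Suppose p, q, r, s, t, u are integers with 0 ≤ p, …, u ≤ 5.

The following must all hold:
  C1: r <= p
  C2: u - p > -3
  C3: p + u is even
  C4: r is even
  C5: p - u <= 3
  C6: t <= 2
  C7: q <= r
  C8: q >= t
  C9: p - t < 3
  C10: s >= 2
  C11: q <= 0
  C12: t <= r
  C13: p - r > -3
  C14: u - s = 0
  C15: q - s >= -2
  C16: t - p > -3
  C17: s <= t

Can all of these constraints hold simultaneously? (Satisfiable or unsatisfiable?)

Unsatisfiable

From constraints 10 and 17: t ≥ s and s ≥ 2, so t ≥ 2. From constraints 8 and 11: t ≤ q and q ≤ 0, so t ≤ 0. But 0 < 2, so no value of t works.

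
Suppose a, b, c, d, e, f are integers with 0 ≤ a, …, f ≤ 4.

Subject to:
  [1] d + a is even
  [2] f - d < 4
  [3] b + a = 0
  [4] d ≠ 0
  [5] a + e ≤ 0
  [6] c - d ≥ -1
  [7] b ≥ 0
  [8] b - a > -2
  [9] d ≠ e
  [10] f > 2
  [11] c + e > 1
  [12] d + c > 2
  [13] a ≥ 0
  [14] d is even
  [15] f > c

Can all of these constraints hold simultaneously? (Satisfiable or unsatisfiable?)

Take a = 0, b = 0, c = 2, d = 2, e = 0, f = 3. Then constraint 2: f - d = 1; constraint 3: b + a = 0; constraint 5: a + e = 0, and every other listed constraint is also met.

Satisfiable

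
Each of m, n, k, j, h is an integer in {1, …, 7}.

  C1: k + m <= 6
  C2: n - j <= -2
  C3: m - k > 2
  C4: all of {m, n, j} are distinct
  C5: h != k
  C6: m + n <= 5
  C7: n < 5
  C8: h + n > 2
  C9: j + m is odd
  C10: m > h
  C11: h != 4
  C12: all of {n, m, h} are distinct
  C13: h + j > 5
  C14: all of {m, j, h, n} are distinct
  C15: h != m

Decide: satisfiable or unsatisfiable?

Try m = 4, n = 1, k = 1, j = 5, h = 2.
Check constraint 1: k + m = 5; constraint 2: n - j = -4. The remaining constraints are straightforward to verify.

Satisfiable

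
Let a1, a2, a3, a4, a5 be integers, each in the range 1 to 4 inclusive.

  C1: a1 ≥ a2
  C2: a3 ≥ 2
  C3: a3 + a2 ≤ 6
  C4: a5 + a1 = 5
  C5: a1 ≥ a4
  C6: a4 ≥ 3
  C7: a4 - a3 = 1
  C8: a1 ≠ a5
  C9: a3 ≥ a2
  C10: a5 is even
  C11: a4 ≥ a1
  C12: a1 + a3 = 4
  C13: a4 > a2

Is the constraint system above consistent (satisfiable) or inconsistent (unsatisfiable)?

Unsatisfiable

From constraints 5 and 6: a1 ≥ a4 ≥ 3. From constraint 2: a3 ≥ 2. Hence a1 + a3 ≥ 5. But constraint 12 requires a1 + a3 = 4, and 4 < 5. Contradiction.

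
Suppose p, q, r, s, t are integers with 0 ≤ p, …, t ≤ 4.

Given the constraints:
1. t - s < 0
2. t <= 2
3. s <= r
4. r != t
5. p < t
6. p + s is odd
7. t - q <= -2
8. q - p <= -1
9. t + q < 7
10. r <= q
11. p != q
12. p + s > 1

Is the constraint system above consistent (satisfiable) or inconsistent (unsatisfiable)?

Constraints 1, 3, 5, 8, and 10 give s ≤ r, r ≤ q, q < p, p < t, t < s. Chaining: s ≤ r ≤ q < p < t < s, which forces s < s — impossible.

Unsatisfiable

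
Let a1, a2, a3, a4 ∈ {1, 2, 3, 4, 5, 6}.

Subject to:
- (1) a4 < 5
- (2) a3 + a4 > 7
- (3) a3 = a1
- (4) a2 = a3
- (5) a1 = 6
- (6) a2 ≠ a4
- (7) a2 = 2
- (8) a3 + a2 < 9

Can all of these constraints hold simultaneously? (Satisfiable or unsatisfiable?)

Constraint 7 fixes a2 = 2 and constraint 5 fixes a1 = 6. Constraints 3 and 4 give a2 = a3 = a1, so a2 = a1. But 2 ≠ 6 — contradiction.

Unsatisfiable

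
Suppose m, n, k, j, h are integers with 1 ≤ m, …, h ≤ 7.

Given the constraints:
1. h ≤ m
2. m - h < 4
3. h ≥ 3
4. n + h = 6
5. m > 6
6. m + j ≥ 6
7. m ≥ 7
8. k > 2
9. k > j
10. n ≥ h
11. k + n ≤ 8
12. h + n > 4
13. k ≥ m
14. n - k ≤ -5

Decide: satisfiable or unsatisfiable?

From constraints 7 and 13: k ≥ m ≥ 7. From constraints 3 and 10: n ≥ h ≥ 3. Hence k + n ≥ 10. But constraint 11 requires k + n ≤ 8, and 8 < 10. Contradiction.

Unsatisfiable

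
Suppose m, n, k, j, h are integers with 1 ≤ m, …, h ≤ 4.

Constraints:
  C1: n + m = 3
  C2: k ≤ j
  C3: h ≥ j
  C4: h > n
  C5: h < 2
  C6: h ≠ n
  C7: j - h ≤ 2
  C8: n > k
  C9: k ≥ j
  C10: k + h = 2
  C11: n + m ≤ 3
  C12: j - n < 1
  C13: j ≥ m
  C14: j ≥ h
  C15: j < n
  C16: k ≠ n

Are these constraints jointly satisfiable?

Constraints 4, 14, and 15 give h ≤ j, j < n, n < h. Chaining: h ≤ j < n < h, which forces h < h — impossible.

Unsatisfiable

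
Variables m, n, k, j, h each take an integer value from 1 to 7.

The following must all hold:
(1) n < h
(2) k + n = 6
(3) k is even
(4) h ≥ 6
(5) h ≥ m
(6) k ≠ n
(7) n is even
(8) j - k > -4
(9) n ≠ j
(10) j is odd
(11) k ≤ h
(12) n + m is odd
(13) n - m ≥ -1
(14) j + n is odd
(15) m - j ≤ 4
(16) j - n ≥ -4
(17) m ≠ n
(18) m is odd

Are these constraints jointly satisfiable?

Satisfiable

Try m = 3, n = 2, k = 4, j = 1, h = 7.
Check constraint 2: k + n = 6; constraint 8: j - k = -3. The remaining constraints are straightforward to verify.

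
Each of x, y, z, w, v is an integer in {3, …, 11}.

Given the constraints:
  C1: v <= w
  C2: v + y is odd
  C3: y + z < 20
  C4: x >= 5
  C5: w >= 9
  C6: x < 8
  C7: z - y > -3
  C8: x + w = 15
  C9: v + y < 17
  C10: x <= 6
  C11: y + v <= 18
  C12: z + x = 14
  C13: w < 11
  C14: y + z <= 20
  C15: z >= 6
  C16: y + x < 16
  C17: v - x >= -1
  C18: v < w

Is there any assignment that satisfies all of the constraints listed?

Satisfiable

One satisfying assignment is x = 5, y = 10, z = 9, w = 10, v = 5.
For the less obvious constraints — constraint 3: y + z = 19; constraint 7: z - y = -1; constraint 8: x + w = 15 — and the others hold by inspection.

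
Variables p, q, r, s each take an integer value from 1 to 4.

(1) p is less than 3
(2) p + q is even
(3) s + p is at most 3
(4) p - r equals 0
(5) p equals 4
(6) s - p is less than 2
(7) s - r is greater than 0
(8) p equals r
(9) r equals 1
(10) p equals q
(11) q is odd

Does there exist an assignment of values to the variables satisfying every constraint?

Unsatisfiable

Constraint 5 fixes p = 4 and constraint 9 fixes r = 1, but constraint 8 requires p = r. Since 4 ≠ 1, contradiction.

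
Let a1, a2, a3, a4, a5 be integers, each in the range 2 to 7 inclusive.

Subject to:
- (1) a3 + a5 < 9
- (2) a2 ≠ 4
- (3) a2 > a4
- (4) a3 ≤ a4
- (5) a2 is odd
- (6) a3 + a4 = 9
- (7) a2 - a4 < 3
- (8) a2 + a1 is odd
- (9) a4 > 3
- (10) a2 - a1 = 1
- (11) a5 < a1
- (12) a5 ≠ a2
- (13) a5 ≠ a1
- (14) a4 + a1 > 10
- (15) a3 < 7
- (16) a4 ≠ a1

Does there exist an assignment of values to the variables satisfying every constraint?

Satisfiable

One satisfying assignment is a1 = 6, a2 = 7, a3 = 4, a4 = 5, a5 = 3.
For the less obvious constraints — constraint 1: a3 + a5 = 7; constraint 6: a3 + a4 = 9 — and the others hold by inspection.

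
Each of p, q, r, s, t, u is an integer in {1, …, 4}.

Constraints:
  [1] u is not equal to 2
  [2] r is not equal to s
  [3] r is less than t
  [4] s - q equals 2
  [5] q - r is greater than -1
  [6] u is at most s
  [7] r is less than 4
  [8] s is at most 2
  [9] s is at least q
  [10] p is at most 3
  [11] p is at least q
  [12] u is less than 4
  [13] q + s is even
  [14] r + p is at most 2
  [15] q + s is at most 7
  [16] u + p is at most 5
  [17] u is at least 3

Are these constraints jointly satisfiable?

From constraint 17: u ≥ 3. From constraints 6 and 8: u ≤ s and s ≤ 2, so u ≤ 2. But 2 < 3, so no value of u works.

Unsatisfiable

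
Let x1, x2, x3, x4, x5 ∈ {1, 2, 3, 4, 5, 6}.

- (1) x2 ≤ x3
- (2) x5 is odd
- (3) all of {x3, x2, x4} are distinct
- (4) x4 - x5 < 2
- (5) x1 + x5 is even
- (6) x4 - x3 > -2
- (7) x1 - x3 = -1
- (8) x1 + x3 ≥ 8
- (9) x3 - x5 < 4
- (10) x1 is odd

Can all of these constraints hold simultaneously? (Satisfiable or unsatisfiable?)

Satisfiable

Try x1 = 5, x2 = 1, x3 = 6, x4 = 5, x5 = 5.
Check constraint 4: x4 - x5 = 0; constraint 6: x4 - x3 = -1; constraint 7: x1 - x3 = -1. The remaining constraints are straightforward to verify.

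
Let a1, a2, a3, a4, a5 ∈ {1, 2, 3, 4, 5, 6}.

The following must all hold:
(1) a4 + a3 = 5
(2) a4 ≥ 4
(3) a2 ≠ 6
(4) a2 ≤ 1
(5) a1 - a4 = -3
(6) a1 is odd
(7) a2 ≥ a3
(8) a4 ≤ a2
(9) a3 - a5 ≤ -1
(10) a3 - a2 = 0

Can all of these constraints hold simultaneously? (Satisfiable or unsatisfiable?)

From constraints 2 and 8: a2 ≥ a4 and a4 ≥ 4, so a2 ≥ 4. From constraint 4: a2 ≤ 1. But 1 < 4, so no value of a2 works.

Unsatisfiable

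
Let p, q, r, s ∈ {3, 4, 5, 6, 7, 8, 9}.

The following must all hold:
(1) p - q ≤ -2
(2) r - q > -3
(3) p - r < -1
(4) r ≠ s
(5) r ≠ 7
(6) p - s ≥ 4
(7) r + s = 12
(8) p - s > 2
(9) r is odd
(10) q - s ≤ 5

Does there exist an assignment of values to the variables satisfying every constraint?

Unsatisfiable

Constraints 1, 6, and 10 give p − s ≥ 4, s − q ≥ -5, q − p ≥ 2.
Adding all 3 inequalities: the left sides telescope to 0, and the right sides sum to 4 + (-5) + 2 = 1. So 0 ≥ 1, which is false.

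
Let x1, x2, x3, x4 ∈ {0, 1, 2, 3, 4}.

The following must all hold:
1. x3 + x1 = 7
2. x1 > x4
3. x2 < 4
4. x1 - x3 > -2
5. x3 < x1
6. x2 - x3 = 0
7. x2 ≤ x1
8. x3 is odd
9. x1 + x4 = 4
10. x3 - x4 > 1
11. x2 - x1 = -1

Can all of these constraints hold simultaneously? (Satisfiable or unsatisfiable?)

Satisfiable

The assignment x1 = 4, x2 = 3, x3 = 3, x4 = 0 works:
  constraint 1 holds since x3 + x1 = 7.
  constraint 4 holds since x1 - x3 = 1.
  constraint 6 holds since x2 - x3 = 0.
The rest check out directly.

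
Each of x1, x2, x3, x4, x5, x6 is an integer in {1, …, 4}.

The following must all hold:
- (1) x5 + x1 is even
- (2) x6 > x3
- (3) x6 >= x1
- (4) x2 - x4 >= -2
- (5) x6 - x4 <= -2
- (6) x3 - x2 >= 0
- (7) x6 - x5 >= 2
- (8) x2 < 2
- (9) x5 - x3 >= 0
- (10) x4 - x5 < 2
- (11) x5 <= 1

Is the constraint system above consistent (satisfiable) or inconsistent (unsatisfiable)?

Constraints 4, 5, 6, 7, and 9 give x6 − x5 ≥ 2, x5 − x3 ≥ 0, x3 − x2 ≥ 0, x2 − x4 ≥ -2, x4 − x6 ≥ 2.
Adding all 5 inequalities: the left sides telescope to 0, and the right sides sum to 2 + 0 + 0 + (-2) + 2 = 2. So 0 ≥ 2, which is false.

Unsatisfiable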